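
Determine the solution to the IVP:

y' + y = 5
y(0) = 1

General solution: y = 5 + Ce^(-x)
Applying y(0) = 1: C = 1 - 5 = -4
Particular solution: y = 5 - 4e^(-x)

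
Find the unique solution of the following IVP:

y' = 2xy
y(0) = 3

General solution: y = Ce^(x²)
Applying IC y(0) = 3:
Particular solution: y = 3e^(x²)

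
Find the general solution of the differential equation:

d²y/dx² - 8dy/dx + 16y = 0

Characteristic equation: r² - 8r + 16 = 0
Factored: (r - 4)² = 0
Repeated root: r = 4
General solution: y = (C₁ + C₂x)e^(4x)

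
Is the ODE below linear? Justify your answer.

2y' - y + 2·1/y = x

No. Nonlinear (1/y term)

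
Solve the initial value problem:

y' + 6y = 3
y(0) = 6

General solution: y = 1/2 + Ce^(-6x)
Applying y(0) = 6: C = 6 - 1/2 = 11/2
Particular solution: y = 1/2 + (11/2)e^(-6x)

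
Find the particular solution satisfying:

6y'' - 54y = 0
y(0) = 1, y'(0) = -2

General solution: y = C₁e^(3x) + C₂e^(-3x)
Applying ICs: C₁ = 1/6, C₂ = 5/6
Particular solution: y = (1/6)e^(3x) + (5/6)e^(-3x)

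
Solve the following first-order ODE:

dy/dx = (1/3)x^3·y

Separating variables and integrating:
ln|y| = x^4/12 + C

General solution: y = Ce^(x^4/12)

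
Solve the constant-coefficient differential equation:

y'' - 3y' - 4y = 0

Characteristic equation: r² - 3r - 4 = 0
Roots: r = 4, -1 (distinct real)
General solution: y = C₁e^(4x) + C₂e^(-x)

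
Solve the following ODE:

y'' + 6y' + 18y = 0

Characteristic equation: r² + 6r + 18 = 0
Roots: r = -3 ± 3i (complex conjugates)
General solution: y = e^(-3x)(C₁cos(3x) + C₂sin(3x))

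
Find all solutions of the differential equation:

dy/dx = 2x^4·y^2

Separating variables and integrating:
-1/y = 2x^5/5 + C

General solution: y^-1 = (-2/5)x^5 + C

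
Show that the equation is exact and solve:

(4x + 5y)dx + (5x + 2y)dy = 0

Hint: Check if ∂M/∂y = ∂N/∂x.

Verify exactness: ∂M/∂y = ∂N/∂x ✓
Find F(x,y) such that ∂F/∂x = M, ∂F/∂y = N
Solution: 2x² + 5xy + y² = C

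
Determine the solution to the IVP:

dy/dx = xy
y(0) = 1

General solution: y = Ce^(x²/2)
Applying IC y(0) = 1:
Particular solution: y = e^(x²/2)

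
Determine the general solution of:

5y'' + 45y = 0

Characteristic equation: 5r² + 45 = 0
Divide by 5: r² + 9 = 0
Roots: r = ±3i (complex conjugates)
General solution: y = C₁cos(3x) + C₂sin(3x)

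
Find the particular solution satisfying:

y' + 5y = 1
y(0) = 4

General solution: y = 1/5 + Ce^(-5x)
Applying y(0) = 4: C = 4 - 1/5 = 19/5
Particular solution: y = 1/5 + (19/5)e^(-5x)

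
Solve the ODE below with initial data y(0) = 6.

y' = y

General solution: y = Ce^x
Applying IC y(0) = 6:
Particular solution: y = 6e^x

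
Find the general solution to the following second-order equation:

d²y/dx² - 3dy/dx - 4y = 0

Characteristic equation: r² - 3r - 4 = 0
Roots: r = 4, -1 (distinct real)
General solution: y = C₁e^(4x) + C₂e^(-x)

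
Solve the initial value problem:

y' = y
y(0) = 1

General solution: y = Ce^x
Applying IC y(0) = 1:
Particular solution: y = e^x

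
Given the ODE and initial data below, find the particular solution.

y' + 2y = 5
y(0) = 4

General solution: y = 5/2 + Ce^(-2x)
Applying y(0) = 4: C = 4 - 5/2 = 3/2
Particular solution: y = 5/2 + (3/2)e^(-2x)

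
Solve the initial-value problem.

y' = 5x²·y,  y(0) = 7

General solution: y = Ce^(5x³/3)
Applying IC y(0) = 7:
Particular solution: y = 7e^(5x³/3)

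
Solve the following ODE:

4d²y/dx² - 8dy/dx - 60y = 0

Characteristic equation: 4r² - 8r - 60 = 0
Divide by 4: r² - 2r - 15 = 0
Roots: r = 5, -3 (distinct real)
General solution: y = C₁e^(5x) + C₂e^(-3x)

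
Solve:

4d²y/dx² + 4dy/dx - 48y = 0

Characteristic equation: 4r² + 4r - 48 = 0
Divide by 4: r² + r - 12 = 0
Roots: r = 3, -4 (distinct real)
General solution: y = C₁e^(3x) + C₂e^(-4x)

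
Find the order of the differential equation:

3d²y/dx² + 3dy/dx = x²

The order is 2 (highest derivative is of order 2).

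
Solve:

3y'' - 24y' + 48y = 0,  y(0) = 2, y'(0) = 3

General solution: y = (C₁ + C₂x)e^(4x)
Repeated root r = 4
Applying ICs: C₁ = 2, C₂ = -5
Particular solution: y = (2 - 5x)e^(4x)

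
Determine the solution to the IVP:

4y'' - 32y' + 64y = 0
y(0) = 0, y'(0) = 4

General solution: y = (C₁ + C₂x)e^(4x)
Repeated root r = 4
Applying ICs: C₁ = 0, C₂ = 4
Particular solution: y = 4xe^(4x)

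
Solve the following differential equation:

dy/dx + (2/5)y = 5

Using integrating factor method:

General solution: y = 25/2 + Ce^(-2x/5)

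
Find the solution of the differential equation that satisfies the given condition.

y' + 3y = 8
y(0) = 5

General solution: y = 8/3 + Ce^(-3x)
Applying y(0) = 5: C = 5 - 8/3 = 7/3
Particular solution: y = 8/3 + (7/3)e^(-3x)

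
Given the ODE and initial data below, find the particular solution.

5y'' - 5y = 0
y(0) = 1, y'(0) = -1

General solution: y = C₁e^x + C₂e^(-x)
Applying ICs: C₁ = 0, C₂ = 1
Particular solution: y = e^(-x)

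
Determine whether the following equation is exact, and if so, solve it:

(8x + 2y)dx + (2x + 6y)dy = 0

Verify exactness: ∂M/∂y = ∂N/∂x ✓
Find F(x,y) such that ∂F/∂x = M, ∂F/∂y = N
Solution: 4x² + 2xy + 3y² = C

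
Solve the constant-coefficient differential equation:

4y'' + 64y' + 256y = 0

Characteristic equation: 4r² + 64r + 256 = 0
Divide by 4: r² + 16r + 64 = 0
Factored: (r + 8)² = 0
Repeated root: r = -8
General solution: y = (C₁ + C₂x)e^(-8x)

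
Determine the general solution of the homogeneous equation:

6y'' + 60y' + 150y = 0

Characteristic equation: 6r² + 60r + 150 = 0
Divide by 6: r² + 10r + 25 = 0
Factored: (r + 5)² = 0
Repeated root: r = -5
General solution: y = (C₁ + C₂x)e^(-5x)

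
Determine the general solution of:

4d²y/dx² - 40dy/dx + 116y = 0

Characteristic equation: 4r² - 40r + 116 = 0
Divide by 4: r² - 10r + 29 = 0
Roots: r = 5 ± 2i (complex conjugates)
General solution: y = e^(5x)(C₁cos(2x) + C₂sin(2x))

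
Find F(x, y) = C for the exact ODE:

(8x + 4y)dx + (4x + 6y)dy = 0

Verify exactness: ∂M/∂y = ∂N/∂x ✓
Find F(x,y) such that ∂F/∂x = M, ∂F/∂y = N
Solution: 4x² + 4xy + 3y² = C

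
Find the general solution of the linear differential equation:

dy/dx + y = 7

Using integrating factor method:

General solution: y = 7 + Ce^(-x)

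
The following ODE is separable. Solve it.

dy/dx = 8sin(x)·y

Separating variables and integrating:
ln|y| = -8cos(x) + C

General solution: y = Ce^(-8cos(x))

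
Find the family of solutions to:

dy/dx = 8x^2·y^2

Separating variables and integrating:
-1/y = 8x^3/3 + C

General solution: y^-1 = (-8/3)x^3 + C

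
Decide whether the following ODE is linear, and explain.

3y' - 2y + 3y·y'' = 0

Nonlinear (y·y'' term)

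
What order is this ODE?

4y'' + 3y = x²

The order is 2 (highest derivative is of order 2).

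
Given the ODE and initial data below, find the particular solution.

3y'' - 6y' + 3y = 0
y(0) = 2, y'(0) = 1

General solution: y = (C₁ + C₂x)e^x
Repeated root r = 1
Applying ICs: C₁ = 2, C₂ = -1
Particular solution: y = (2 - x)e^x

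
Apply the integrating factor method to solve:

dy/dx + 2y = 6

Using integrating factor method:

General solution: y = 3 + Ce^(-2x)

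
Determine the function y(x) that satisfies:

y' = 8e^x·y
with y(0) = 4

General solution: y = Ce^(8e^x)
Applying IC y(0) = 4:
Particular solution: y = 4e^(8(e^x - 1))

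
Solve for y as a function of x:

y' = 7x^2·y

Separating variables and integrating:
ln|y| = 7x^3/3 + C

General solution: y = Ce^(7x^3/3)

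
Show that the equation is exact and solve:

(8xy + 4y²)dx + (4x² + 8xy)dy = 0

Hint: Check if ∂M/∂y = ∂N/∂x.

Verify exactness: ∂M/∂y = ∂N/∂x ✓
Find F(x,y) such that ∂F/∂x = M, ∂F/∂y = N
Solution: 4x²y + 4xy² = C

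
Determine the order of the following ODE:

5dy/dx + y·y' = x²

The order is 1 (highest derivative is of order 1).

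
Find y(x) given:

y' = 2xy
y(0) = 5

General solution: y = Ce^(x²)
Applying IC y(0) = 5:
Particular solution: y = 5e^(x²)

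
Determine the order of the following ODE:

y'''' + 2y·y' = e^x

The order is 4 (highest derivative is of order 4).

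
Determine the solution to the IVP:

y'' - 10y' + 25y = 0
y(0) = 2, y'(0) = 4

General solution: y = (C₁ + C₂x)e^(5x)
Repeated root r = 5
Applying ICs: C₁ = 2, C₂ = -6
Particular solution: y = (2 - 6x)e^(5x)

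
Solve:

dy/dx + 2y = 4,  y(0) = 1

General solution: y = 2 + Ce^(-2x)
Applying y(0) = 1: C = 1 - 2 = -1
Particular solution: y = 2 - e^(-2x)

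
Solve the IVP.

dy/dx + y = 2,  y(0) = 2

General solution: y = 2 + Ce^(-x)
Applying y(0) = 2: C = 2 - 2 = 0
Particular solution: y = 2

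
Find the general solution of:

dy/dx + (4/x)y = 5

Using integrating factor method:

General solution: y = x + Cx^(-4)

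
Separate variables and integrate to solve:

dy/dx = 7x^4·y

Separating variables and integrating:
ln|y| = 7x^5/5 + C

General solution: y = Ce^(7x^5/5)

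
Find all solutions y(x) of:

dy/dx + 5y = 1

Using integrating factor method:

General solution: y = 1/5 + Ce^(-5x)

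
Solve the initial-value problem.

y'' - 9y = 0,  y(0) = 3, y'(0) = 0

General solution: y = C₁e^(3x) + C₂e^(-3x)
Applying ICs: C₁ = 3/2, C₂ = 3/2
Particular solution: y = (3/2)e^(3x) + (3/2)e^(-3x)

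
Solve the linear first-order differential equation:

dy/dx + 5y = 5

Using integrating factor method:

General solution: y = 1 + Ce^(-5x)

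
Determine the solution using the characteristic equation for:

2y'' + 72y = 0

Characteristic equation: 2r² + 72 = 0
Divide by 2: r² + 36 = 0
Roots: r = ±6i (complex conjugates)
General solution: y = C₁cos(6x) + C₂sin(6x)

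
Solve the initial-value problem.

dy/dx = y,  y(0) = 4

General solution: y = Ce^x
Applying IC y(0) = 4:
Particular solution: y = 4e^x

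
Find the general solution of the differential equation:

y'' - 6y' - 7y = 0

Characteristic equation: r² - 6r - 7 = 0
Roots: r = 7, -1 (distinct real)
General solution: y = C₁e^(7x) + C₂e^(-x)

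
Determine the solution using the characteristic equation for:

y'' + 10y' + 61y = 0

Characteristic equation: r² + 10r + 61 = 0
Roots: r = -5 ± 6i (complex conjugates)
General solution: y = e^(-5x)(C₁cos(6x) + C₂sin(6x))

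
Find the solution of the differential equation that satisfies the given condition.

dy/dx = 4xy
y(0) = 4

General solution: y = Ce^(2x²)
Applying IC y(0) = 4:
Particular solution: y = 4e^(2x²)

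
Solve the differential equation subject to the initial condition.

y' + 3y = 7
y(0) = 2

General solution: y = 7/3 + Ce^(-3x)
Applying y(0) = 2: C = 2 - 7/3 = -1/3
Particular solution: y = 7/3 - (1/3)e^(-3x)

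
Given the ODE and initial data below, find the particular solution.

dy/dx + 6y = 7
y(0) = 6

General solution: y = 7/6 + Ce^(-6x)
Applying y(0) = 6: C = 6 - 7/6 = 29/6
Particular solution: y = 7/6 + (29/6)e^(-6x)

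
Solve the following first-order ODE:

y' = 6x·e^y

Separating variables and integrating:
-e^(-y) = 3x² + C

General solution: y = -ln(C - 3x²)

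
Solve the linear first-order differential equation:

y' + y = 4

Using integrating factor method:

General solution: y = 4 + Ce^(-x)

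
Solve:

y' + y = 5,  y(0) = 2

General solution: y = 5 + Ce^(-x)
Applying y(0) = 2: C = 2 - 5 = -3
Particular solution: y = 5 - 3e^(-x)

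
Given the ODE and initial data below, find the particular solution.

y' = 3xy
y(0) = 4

General solution: y = Ce^(3x²/2)
Applying IC y(0) = 4:
Particular solution: y = 4e^(3x²/2)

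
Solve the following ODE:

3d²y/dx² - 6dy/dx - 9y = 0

Characteristic equation: 3r² - 6r - 9 = 0
Divide by 3: r² - 2r - 3 = 0
Roots: r = 3, -1 (distinct real)
General solution: y = C₁e^(3x) + C₂e^(-x)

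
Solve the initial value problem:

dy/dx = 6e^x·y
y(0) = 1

General solution: y = Ce^(6e^x)
Applying IC y(0) = 1:
Particular solution: y = e^(6(e^x - 1))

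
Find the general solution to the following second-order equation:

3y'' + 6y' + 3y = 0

Characteristic equation: 3r² + 6r + 3 = 0
Divide by 3: r² + 2r + 1 = 0
Factored: (r + 1)² = 0
Repeated root: r = -1
General solution: y = (C₁ + C₂x)e^(-x)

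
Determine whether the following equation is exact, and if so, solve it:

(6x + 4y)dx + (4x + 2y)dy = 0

Verify exactness: ∂M/∂y = ∂N/∂x ✓
Find F(x,y) such that ∂F/∂x = M, ∂F/∂y = N
Solution: 3x² + 4xy + y² = C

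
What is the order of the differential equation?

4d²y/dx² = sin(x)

The order is 2 (highest derivative is of order 2).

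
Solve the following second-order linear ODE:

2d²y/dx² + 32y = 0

Characteristic equation: 2r² + 32 = 0
Divide by 2: r² + 16 = 0
Roots: r = ±4i (complex conjugates)
General solution: y = C₁cos(4x) + C₂sin(4x)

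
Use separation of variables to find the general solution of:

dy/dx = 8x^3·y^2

Separating variables and integrating:
-1/y = 2x^4 + C

General solution: y^-1 = -2x^4 + C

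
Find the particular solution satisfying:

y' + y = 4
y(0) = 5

General solution: y = 4 + Ce^(-x)
Applying y(0) = 5: C = 5 - 4 = 1
Particular solution: y = 4 + e^(-x)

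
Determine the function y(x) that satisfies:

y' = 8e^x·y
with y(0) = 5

General solution: y = Ce^(8e^x)
Applying IC y(0) = 5:
Particular solution: y = 5e^(8(e^x - 1))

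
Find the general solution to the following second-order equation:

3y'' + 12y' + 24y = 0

Characteristic equation: 3r² + 12r + 24 = 0
Divide by 3: r² + 4r + 8 = 0
Roots: r = -2 ± 2i (complex conjugates)
General solution: y = e^(-2x)(C₁cos(2x) + C₂sin(2x))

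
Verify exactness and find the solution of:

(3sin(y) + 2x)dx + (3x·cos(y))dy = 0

Verify exactness: ∂M/∂y = ∂N/∂x ✓
Find F(x,y) such that ∂F/∂x = M, ∂F/∂y = N
Solution: 3x·sin(y) + x² = C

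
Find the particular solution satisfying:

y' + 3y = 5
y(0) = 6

General solution: y = 5/3 + Ce^(-3x)
Applying y(0) = 6: C = 6 - 5/3 = 13/3
Particular solution: y = 5/3 + (13/3)e^(-3x)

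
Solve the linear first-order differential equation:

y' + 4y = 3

Using integrating factor method:

General solution: y = 3/4 + Ce^(-4x)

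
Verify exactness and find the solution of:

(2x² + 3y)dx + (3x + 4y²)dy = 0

Verify exactness: ∂M/∂y = ∂N/∂x ✓
Find F(x,y) such that ∂F/∂x = M, ∂F/∂y = N
Solution: 2x³/3 + 3xy + 4y³/3 = C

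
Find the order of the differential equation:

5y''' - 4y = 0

The order is 3 (highest derivative is of order 3).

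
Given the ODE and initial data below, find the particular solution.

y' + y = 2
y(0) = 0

General solution: y = 2 + Ce^(-x)
Applying y(0) = 0: C = 0 - 2 = -2
Particular solution: y = 2 - 2e^(-x)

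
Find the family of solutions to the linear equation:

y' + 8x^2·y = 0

Using integrating factor method:

General solution: y = Ce^(-8x^3/3)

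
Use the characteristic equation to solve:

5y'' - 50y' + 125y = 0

Characteristic equation: 5r² - 50r + 125 = 0
Divide by 5: r² - 10r + 25 = 0
Factored: (r - 5)² = 0
Repeated root: r = 5
General solution: y = (C₁ + C₂x)e^(5x)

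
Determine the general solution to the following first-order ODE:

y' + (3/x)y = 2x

Using integrating factor method:

General solution: y = (2/5)x^2 + Cx^(-3)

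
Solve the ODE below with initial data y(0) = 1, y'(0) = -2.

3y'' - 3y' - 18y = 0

General solution: y = C₁e^(3x) + C₂e^(-2x)
Applying ICs: C₁ = 0, C₂ = 1
Particular solution: y = e^(-2x)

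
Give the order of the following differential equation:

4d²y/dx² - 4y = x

The order is 2 (highest derivative is of order 2).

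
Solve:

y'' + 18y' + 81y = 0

Characteristic equation: r² + 18r + 81 = 0
Factored: (r + 9)² = 0
Repeated root: r = -9
General solution: y = (C₁ + C₂x)e^(-9x)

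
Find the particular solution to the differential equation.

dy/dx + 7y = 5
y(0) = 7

General solution: y = 5/7 + Ce^(-7x)
Applying y(0) = 7: C = 7 - 5/7 = 44/7
Particular solution: y = 5/7 + (44/7)e^(-7x)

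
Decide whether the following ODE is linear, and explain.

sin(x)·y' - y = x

Linear (y and its derivatives appear to the first power only, no products of y terms)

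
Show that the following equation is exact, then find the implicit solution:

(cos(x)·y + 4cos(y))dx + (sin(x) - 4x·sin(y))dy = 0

Verify exactness: ∂M/∂y = ∂N/∂x ✓
Find F(x,y) such that ∂F/∂x = M, ∂F/∂y = N
Solution: sin(x)·y + 4x·cos(y) = C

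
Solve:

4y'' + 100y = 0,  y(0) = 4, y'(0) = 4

General solution: y = C₁cos(5x) + C₂sin(5x)
Complex roots r = ±5i
Applying ICs: C₁ = 4, C₂ = 4/5
Particular solution: y = 4cos(5x) + (4/5)sin(5x)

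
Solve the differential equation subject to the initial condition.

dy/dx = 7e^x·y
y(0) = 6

General solution: y = Ce^(7e^x)
Applying IC y(0) = 6:
Particular solution: y = 6e^(7(e^x - 1))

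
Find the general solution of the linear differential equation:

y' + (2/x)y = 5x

Using integrating factor method:

General solution: y = (5/4)x^2 + Cx^(-2)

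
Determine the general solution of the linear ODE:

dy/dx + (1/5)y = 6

Using integrating factor method:

General solution: y = 30 + Ce^(-x/5)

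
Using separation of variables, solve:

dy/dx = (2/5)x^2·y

Separating variables and integrating:
ln|y| = 2x^3/15 + C

General solution: y = Ce^(2x^3/15)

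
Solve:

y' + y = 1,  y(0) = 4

General solution: y = 1 + Ce^(-x)
Applying y(0) = 4: C = 4 - 1 = 3
Particular solution: y = 1 + 3e^(-x)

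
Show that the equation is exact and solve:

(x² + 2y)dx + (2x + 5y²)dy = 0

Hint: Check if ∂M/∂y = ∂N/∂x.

Verify exactness: ∂M/∂y = ∂N/∂x ✓
Find F(x,y) such that ∂F/∂x = M, ∂F/∂y = N
Solution: x³/3 + 2xy + 5y³/3 = C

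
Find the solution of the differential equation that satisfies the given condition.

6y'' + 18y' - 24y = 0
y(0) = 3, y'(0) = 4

General solution: y = C₁e^x + C₂e^(-4x)
Applying ICs: C₁ = 16/5, C₂ = -1/5
Particular solution: y = (16/5)e^x - (1/5)e^(-4x)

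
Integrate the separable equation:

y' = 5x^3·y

Separating variables and integrating:
ln|y| = 5x^4/4 + C

General solution: y = Ce^(5x^4/4)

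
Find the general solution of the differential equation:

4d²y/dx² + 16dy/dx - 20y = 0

Characteristic equation: 4r² + 16r - 20 = 0
Divide by 4: r² + 4r - 5 = 0
Roots: r = 1, -5 (distinct real)
General solution: y = C₁e^x + C₂e^(-5x)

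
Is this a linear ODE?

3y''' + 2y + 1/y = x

No. Nonlinear (1/y term)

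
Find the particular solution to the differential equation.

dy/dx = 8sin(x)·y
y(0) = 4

General solution: y = Ce^(-8cos(x))
Applying IC y(0) = 4:
Particular solution: y = 4e^(8(1-cos(x)))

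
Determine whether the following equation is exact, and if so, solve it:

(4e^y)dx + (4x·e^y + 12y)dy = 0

Verify exactness: ∂M/∂y = ∂N/∂x ✓
Find F(x,y) such that ∂F/∂x = M, ∂F/∂y = N
Solution: 4x·e^y + 6y² = C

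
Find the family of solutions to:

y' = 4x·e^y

Separating variables and integrating:
-e^(-y) = 2x² + C

General solution: y = -ln(C - 2x²)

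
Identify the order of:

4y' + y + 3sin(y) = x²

The order is 1 (highest derivative is of order 1).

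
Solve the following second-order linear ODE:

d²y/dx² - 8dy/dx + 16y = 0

Characteristic equation: r² - 8r + 16 = 0
Factored: (r - 4)² = 0
Repeated root: r = 4
General solution: y = (C₁ + C₂x)e^(4x)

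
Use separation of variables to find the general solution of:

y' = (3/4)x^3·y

Separating variables and integrating:
ln|y| = 3x^4/16 + C

General solution: y = Ce^(3x^4/16)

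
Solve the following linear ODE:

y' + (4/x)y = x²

Using integrating factor method:

General solution: y = (1/7)x^3 + Cx^(-4)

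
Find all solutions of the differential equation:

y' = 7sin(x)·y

Separating variables and integrating:
ln|y| = -7cos(x) + C

General solution: y = Ce^(-7cos(x))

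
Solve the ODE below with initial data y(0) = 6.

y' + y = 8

General solution: y = 8 + Ce^(-x)
Applying y(0) = 6: C = 6 - 8 = -2
Particular solution: y = 8 - 2e^(-x)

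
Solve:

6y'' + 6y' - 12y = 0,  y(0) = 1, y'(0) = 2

General solution: y = C₁e^x + C₂e^(-2x)
Applying ICs: C₁ = 4/3, C₂ = -1/3
Particular solution: y = (4/3)e^x - (1/3)e^(-2x)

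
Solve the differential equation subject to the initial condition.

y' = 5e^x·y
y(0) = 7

General solution: y = Ce^(5e^x)
Applying IC y(0) = 7:
Particular solution: y = 7e^(5(e^x - 1))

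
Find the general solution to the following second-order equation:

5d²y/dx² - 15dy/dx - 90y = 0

Characteristic equation: 5r² - 15r - 90 = 0
Divide by 5: r² - 3r - 18 = 0
Roots: r = 6, -3 (distinct real)
General solution: y = C₁e^(6x) + C₂e^(-3x)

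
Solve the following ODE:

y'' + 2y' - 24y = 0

Characteristic equation: r² + 2r - 24 = 0
Roots: r = 4, -6 (distinct real)
General solution: y = C₁e^(4x) + C₂e^(-6x)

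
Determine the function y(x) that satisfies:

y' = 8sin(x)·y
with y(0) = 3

General solution: y = Ce^(-8cos(x))
Applying IC y(0) = 3:
Particular solution: y = 3e^(8(1-cos(x)))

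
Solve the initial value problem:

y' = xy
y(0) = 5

General solution: y = Ce^(x²/2)
Applying IC y(0) = 5:
Particular solution: y = 5e^(x²/2)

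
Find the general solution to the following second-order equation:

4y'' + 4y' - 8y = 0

Characteristic equation: 4r² + 4r - 8 = 0
Divide by 4: r² + r - 2 = 0
Roots: r = 1, -2 (distinct real)
General solution: y = C₁e^x + C₂e^(-2x)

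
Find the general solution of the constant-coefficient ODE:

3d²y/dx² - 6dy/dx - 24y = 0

Characteristic equation: 3r² - 6r - 24 = 0
Divide by 3: r² - 2r - 8 = 0
Roots: r = 4, -2 (distinct real)
General solution: y = C₁e^(4x) + C₂e^(-2x)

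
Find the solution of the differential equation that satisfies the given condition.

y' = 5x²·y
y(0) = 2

General solution: y = Ce^(5x³/3)
Applying IC y(0) = 2:
Particular solution: y = 2e^(5x³/3)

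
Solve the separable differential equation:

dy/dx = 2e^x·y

Separating variables and integrating:
ln|y| = 2e^x + C

General solution: y = Ce^(2e^x)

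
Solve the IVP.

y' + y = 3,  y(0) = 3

General solution: y = 3 + Ce^(-x)
Applying y(0) = 3: C = 3 - 3 = 0
Particular solution: y = 3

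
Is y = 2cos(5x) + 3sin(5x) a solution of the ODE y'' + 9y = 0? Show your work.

Verification:
y'' = -50cos(5x) - 75sin(5x)
y'' + 9y ≠ 0 (frequency mismatch: got 25 instead of 9)

No, it is not a solution.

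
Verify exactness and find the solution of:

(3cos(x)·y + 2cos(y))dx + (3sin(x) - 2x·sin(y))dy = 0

Verify exactness: ∂M/∂y = ∂N/∂x ✓
Find F(x,y) such that ∂F/∂x = M, ∂F/∂y = N
Solution: 3sin(x)·y + 2x·cos(y) = C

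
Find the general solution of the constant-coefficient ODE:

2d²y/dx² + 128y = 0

Characteristic equation: 2r² + 128 = 0
Divide by 2: r² + 64 = 0
Roots: r = ±8i (complex conjugates)
General solution: y = C₁cos(8x) + C₂sin(8x)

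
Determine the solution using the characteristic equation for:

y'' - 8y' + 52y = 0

Characteristic equation: r² - 8r + 52 = 0
Roots: r = 4 ± 6i (complex conjugates)
General solution: y = e^(4x)(C₁cos(6x) + C₂sin(6x))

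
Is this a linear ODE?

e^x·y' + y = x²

Yes. Linear (y and its derivatives appear to the first power only, no products of y terms)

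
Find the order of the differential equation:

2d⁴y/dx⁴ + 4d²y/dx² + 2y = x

The order is 4 (highest derivative is of order 4).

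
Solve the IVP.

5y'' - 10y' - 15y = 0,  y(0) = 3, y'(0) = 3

General solution: y = C₁e^(3x) + C₂e^(-x)
Applying ICs: C₁ = 3/2, C₂ = 3/2
Particular solution: y = (3/2)e^(3x) + (3/2)e^(-x)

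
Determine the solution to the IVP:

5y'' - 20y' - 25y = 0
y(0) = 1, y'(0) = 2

General solution: y = C₁e^(5x) + C₂e^(-x)
Applying ICs: C₁ = 1/2, C₂ = 1/2
Particular solution: y = (1/2)e^(5x) + (1/2)e^(-x)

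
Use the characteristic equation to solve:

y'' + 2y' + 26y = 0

Characteristic equation: r² + 2r + 26 = 0
Roots: r = -1 ± 5i (complex conjugates)
General solution: y = e^(-x)(C₁cos(5x) + C₂sin(5x))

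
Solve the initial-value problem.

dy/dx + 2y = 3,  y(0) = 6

General solution: y = 3/2 + Ce^(-2x)
Applying y(0) = 6: C = 6 - 3/2 = 9/2
Particular solution: y = 3/2 + (9/2)e^(-2x)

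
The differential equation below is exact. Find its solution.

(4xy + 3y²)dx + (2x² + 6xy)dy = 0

Verify exactness: ∂M/∂y = ∂N/∂x ✓
Find F(x,y) such that ∂F/∂x = M, ∂F/∂y = N
Solution: 2x²y + 3xy² = C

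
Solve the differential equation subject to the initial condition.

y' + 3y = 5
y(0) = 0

General solution: y = 5/3 + Ce^(-3x)
Applying y(0) = 0: C = 0 - 5/3 = -5/3
Particular solution: y = 5/3 - (5/3)e^(-3x)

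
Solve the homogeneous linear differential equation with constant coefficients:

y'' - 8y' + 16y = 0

Characteristic equation: r² - 8r + 16 = 0
Factored: (r - 4)² = 0
Repeated root: r = 4
General solution: y = (C₁ + C₂x)e^(4x)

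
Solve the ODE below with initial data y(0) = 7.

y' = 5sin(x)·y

General solution: y = Ce^(-5cos(x))
Applying IC y(0) = 7:
Particular solution: y = 7e^(5(1-cos(x)))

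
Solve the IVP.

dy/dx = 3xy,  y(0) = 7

General solution: y = Ce^(3x²/2)
Applying IC y(0) = 7:
Particular solution: y = 7e^(3x²/2)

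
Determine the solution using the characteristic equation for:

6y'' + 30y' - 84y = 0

Characteristic equation: 6r² + 30r - 84 = 0
Divide by 6: r² + 5r - 14 = 0
Roots: r = 2, -7 (distinct real)
General solution: y = C₁e^(2x) + C₂e^(-7x)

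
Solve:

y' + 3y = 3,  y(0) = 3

General solution: y = 1 + Ce^(-3x)
Applying y(0) = 3: C = 3 - 1 = 2
Particular solution: y = 1 + 2e^(-3x)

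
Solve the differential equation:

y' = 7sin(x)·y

Separating variables and integrating:
ln|y| = -7cos(x) + C

General solution: y = Ce^(-7cos(x))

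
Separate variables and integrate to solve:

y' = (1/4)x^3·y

Separating variables and integrating:
ln|y| = x^4/16 + C

General solution: y = Ce^(x^4/16)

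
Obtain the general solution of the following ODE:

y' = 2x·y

Separating variables and integrating:
ln|y| = x^2 + C

General solution: y = Ce^(x^2)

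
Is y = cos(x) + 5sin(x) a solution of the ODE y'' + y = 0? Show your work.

Verification:
y'' = -cos(x) - 5sin(x)
y'' + y = 0 ✓

Yes, it is a solution.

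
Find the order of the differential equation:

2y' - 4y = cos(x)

The order is 1 (highest derivative is of order 1).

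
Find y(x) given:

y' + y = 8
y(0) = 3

General solution: y = 8 + Ce^(-x)
Applying y(0) = 3: C = 3 - 8 = -5
Particular solution: y = 8 - 5e^(-x)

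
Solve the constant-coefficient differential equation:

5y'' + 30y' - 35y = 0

Characteristic equation: 5r² + 30r - 35 = 0
Divide by 5: r² + 6r - 7 = 0
Roots: r = 1, -7 (distinct real)
General solution: y = C₁e^x + C₂e^(-7x)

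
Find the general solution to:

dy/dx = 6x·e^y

Separating variables and integrating:
-e^(-y) = 3x² + C

General solution: y = -ln(C - 3x²)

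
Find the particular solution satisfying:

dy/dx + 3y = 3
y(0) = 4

General solution: y = 1 + Ce^(-3x)
Applying y(0) = 4: C = 4 - 1 = 3
Particular solution: y = 1 + 3e^(-3x)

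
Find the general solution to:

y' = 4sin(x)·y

Separating variables and integrating:
ln|y| = -4cos(x) + C

General solution: y = Ce^(-4cos(x))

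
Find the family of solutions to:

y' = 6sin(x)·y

Separating variables and integrating:
ln|y| = -6cos(x) + C

General solution: y = Ce^(-6cos(x))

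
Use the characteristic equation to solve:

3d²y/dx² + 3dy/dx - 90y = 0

Characteristic equation: 3r² + 3r - 90 = 0
Divide by 3: r² + r - 30 = 0
Roots: r = 5, -6 (distinct real)
General solution: y = C₁e^(5x) + C₂e^(-6x)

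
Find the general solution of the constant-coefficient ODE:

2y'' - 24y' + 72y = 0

Characteristic equation: 2r² - 24r + 72 = 0
Divide by 2: r² - 12r + 36 = 0
Factored: (r - 6)² = 0
Repeated root: r = 6
General solution: y = (C₁ + C₂x)e^(6x)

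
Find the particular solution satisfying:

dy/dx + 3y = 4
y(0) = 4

General solution: y = 4/3 + Ce^(-3x)
Applying y(0) = 4: C = 4 - 4/3 = 8/3
Particular solution: y = 4/3 + (8/3)e^(-3x)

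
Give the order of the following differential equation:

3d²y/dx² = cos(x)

The order is 2 (highest derivative is of order 2).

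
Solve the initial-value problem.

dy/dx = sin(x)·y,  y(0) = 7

General solution: y = Ce^(-cos(x))
Applying IC y(0) = 7:
Particular solution: y = 7e^(1-cos(x))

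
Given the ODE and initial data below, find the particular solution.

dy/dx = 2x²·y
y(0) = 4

General solution: y = Ce^(2x³/3)
Applying IC y(0) = 4:
Particular solution: y = 4e^(2x³/3)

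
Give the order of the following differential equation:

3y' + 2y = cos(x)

The order is 1 (highest derivative is of order 1).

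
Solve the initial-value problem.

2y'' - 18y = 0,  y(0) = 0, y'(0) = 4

General solution: y = C₁e^(3x) + C₂e^(-3x)
Applying ICs: C₁ = 2/3, C₂ = -2/3
Particular solution: y = (2/3)e^(3x) - (2/3)e^(-3x)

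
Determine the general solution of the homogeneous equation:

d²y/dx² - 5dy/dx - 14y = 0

Characteristic equation: r² - 5r - 14 = 0
Roots: r = 7, -2 (distinct real)
General solution: y = C₁e^(7x) + C₂e^(-2x)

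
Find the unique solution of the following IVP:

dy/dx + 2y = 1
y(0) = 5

General solution: y = 1/2 + Ce^(-2x)
Applying y(0) = 5: C = 5 - 1/2 = 9/2
Particular solution: y = 1/2 + (9/2)e^(-2x)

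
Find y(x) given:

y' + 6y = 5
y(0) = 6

General solution: y = 5/6 + Ce^(-6x)
Applying y(0) = 6: C = 6 - 5/6 = 31/6
Particular solution: y = 5/6 + (31/6)e^(-6x)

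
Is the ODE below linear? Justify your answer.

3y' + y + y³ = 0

No. Nonlinear (y³ term)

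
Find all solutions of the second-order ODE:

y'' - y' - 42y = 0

Characteristic equation: r² - r - 42 = 0
Roots: r = 7, -6 (distinct real)
General solution: y = C₁e^(7x) + C₂e^(-6x)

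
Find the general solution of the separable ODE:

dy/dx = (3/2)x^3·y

Separating variables and integrating:
ln|y| = 3x^4/8 + C

General solution: y = Ce^(3x^4/8)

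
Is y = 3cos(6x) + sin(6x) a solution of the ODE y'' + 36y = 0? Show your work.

Verification:
y'' = -108cos(6x) - 36sin(6x)
y'' + 36y = 0 ✓

Yes, it is a solution.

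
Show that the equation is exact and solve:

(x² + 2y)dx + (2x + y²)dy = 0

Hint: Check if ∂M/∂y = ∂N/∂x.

Verify exactness: ∂M/∂y = ∂N/∂x ✓
Find F(x,y) such that ∂F/∂x = M, ∂F/∂y = N
Solution: x³/3 + 2xy + y³/3 = C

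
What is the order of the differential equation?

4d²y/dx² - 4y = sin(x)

The order is 2 (highest derivative is of order 2).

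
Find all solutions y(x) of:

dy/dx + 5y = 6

Using integrating factor method:

General solution: y = 6/5 + Ce^(-5x)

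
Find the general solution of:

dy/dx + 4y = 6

Using integrating factor method:

General solution: y = 3/2 + Ce^(-4x)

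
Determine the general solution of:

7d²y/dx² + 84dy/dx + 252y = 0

Characteristic equation: 7r² + 84r + 252 = 0
Divide by 7: r² + 12r + 36 = 0
Factored: (r + 6)² = 0
Repeated root: r = -6
General solution: y = (C₁ + C₂x)e^(-6x)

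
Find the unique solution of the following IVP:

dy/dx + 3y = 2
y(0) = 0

General solution: y = 2/3 + Ce^(-3x)
Applying y(0) = 0: C = 0 - 2/3 = -2/3
Particular solution: y = 2/3 - (2/3)e^(-3x)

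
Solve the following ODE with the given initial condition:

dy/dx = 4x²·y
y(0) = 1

General solution: y = Ce^(4x³/3)
Applying IC y(0) = 1:
Particular solution: y = e^(4x³/3)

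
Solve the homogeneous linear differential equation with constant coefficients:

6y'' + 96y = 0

Characteristic equation: 6r² + 96 = 0
Divide by 6: r² + 16 = 0
Roots: r = ±4i (complex conjugates)
General solution: y = C₁cos(4x) + C₂sin(4x)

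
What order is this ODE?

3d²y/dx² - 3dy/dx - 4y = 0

The order is 2 (highest derivative is of order 2).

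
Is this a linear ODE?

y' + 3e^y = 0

No. Nonlinear (e^y is nonlinear in y)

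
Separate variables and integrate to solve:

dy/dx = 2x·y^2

Separating variables and integrating:
-1/y = x^2 + C

General solution: y^-1 = -x^2 + C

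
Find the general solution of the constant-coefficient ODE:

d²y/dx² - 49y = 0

Characteristic equation: r² - 49 = 0
Roots: r = 7, -7 (distinct real)
General solution: y = C₁e^(7x) + C₂e^(-7x)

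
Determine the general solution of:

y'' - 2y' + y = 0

Characteristic equation: r² - 2r + 1 = 0
Factored: (r - 1)² = 0
Repeated root: r = 1
General solution: y = (C₁ + C₂x)e^x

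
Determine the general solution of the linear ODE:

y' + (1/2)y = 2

Using integrating factor method:

General solution: y = 4 + Ce^(-x/2)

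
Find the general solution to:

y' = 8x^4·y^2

Separating variables and integrating:
-1/y = 8x^5/5 + C

General solution: y^-1 = (-8/5)x^5 + C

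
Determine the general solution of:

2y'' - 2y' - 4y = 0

Characteristic equation: 2r² - 2r - 4 = 0
Divide by 2: r² - r - 2 = 0
Roots: r = 2, -1 (distinct real)
General solution: y = C₁e^(2x) + C₂e^(-x)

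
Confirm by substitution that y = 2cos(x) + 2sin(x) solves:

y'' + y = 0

Verification:
y'' = -2cos(x) - 2sin(x)
y'' + y = 0 ✓

Yes, it is a solution.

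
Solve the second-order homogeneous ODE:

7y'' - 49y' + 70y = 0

Characteristic equation: 7r² - 49r + 70 = 0
Divide by 7: r² - 7r + 10 = 0
Roots: r = 5, 2 (distinct real)
General solution: y = C₁e^(5x) + C₂e^(2x)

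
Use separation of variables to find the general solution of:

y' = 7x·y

Separating variables and integrating:
ln|y| = 7x^2/2 + C

General solution: y = Ce^(7x^2/2)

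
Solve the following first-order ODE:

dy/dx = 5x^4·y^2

Separating variables and integrating:
-1/y = x^5 + C

General solution: y^-1 = -x^5 + C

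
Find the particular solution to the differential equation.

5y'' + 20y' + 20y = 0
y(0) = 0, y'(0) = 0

General solution: y = (C₁ + C₂x)e^(-2x)
Repeated root r = -2
Applying ICs: C₁ = 0, C₂ = 0
Particular solution: y = 0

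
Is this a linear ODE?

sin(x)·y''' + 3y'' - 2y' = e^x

Yes. Linear (y and its derivatives appear to the first power only, no products of y terms)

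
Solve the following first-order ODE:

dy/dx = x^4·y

Separating variables and integrating:
ln|y| = x^5/5 + C

General solution: y = Ce^(x^5/5)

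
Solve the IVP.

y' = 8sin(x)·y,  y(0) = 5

General solution: y = Ce^(-8cos(x))
Applying IC y(0) = 5:
Particular solution: y = 5e^(8(1-cos(x)))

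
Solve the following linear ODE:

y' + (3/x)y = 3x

Using integrating factor method:

General solution: y = (3/5)x^2 + Cx^(-3)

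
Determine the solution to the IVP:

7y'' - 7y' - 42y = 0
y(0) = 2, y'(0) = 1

General solution: y = C₁e^(3x) + C₂e^(-2x)
Applying ICs: C₁ = 1, C₂ = 1
Particular solution: y = e^(3x) + e^(-2x)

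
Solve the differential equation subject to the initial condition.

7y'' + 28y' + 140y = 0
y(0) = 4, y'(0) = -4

General solution: y = e^(-2x)(C₁cos(4x) + C₂sin(4x))
Complex roots r = -2 ± 4i
Applying ICs: C₁ = 4, C₂ = 1
Particular solution: y = e^(-2x)(4cos(4x) + sin(4x))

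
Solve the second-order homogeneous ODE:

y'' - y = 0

Characteristic equation: r² - 1 = 0
Roots: r = 1, -1 (distinct real)
General solution: y = C₁e^x + C₂e^(-x)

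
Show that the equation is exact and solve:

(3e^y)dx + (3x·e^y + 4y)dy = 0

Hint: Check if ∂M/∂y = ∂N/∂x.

Verify exactness: ∂M/∂y = ∂N/∂x ✓
Find F(x,y) such that ∂F/∂x = M, ∂F/∂y = N
Solution: 3x·e^y + 2y² = C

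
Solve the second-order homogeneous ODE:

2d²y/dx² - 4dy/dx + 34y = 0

Characteristic equation: 2r² - 4r + 34 = 0
Divide by 2: r² - 2r + 17 = 0
Roots: r = 1 ± 4i (complex conjugates)
General solution: y = e^x(C₁cos(4x) + C₂sin(4x))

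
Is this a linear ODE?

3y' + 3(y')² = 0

No. Nonlinear ((y')² term)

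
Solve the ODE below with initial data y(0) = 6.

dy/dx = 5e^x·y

General solution: y = Ce^(5e^x)
Applying IC y(0) = 6:
Particular solution: y = 6e^(5(e^x - 1))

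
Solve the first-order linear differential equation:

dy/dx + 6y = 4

Using integrating factor method:

General solution: y = 2/3 + Ce^(-6x)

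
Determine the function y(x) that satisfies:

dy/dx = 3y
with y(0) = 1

General solution: y = Ce^(3x)
Applying IC y(0) = 1:
Particular solution: y = e^(3x)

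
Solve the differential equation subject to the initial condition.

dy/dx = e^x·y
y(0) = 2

General solution: y = Ce^(e^x)
Applying IC y(0) = 2:
Particular solution: y = 2e^(e^x - 1)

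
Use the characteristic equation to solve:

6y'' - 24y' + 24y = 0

Characteristic equation: 6r² - 24r + 24 = 0
Divide by 6: r² - 4r + 4 = 0
Factored: (r - 2)² = 0
Repeated root: r = 2
General solution: y = (C₁ + C₂x)e^(2x)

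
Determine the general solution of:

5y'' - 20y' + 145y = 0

Characteristic equation: 5r² - 20r + 145 = 0
Divide by 5: r² - 4r + 29 = 0
Roots: r = 2 ± 5i (complex conjugates)
General solution: y = e^(2x)(C₁cos(5x) + C₂sin(5x))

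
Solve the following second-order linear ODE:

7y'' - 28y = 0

Characteristic equation: 7r² - 28 = 0
Divide by 7: r² - 4 = 0
Roots: r = 2, -2 (distinct real)
General solution: y = C₁e^(2x) + C₂e^(-2x)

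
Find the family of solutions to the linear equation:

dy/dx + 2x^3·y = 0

Using integrating factor method:

General solution: y = Ce^(-x^4/2)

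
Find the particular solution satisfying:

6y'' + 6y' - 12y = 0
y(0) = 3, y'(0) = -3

General solution: y = C₁e^x + C₂e^(-2x)
Applying ICs: C₁ = 1, C₂ = 2
Particular solution: y = e^x + 2e^(-2x)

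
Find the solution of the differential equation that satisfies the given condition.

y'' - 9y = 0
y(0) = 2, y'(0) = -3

General solution: y = C₁e^(3x) + C₂e^(-3x)
Applying ICs: C₁ = 1/2, C₂ = 3/2
Particular solution: y = (1/2)e^(3x) + (3/2)e^(-3x)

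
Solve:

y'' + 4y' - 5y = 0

Characteristic equation: r² + 4r - 5 = 0
Roots: r = 1, -5 (distinct real)
General solution: y = C₁e^x + C₂e^(-5x)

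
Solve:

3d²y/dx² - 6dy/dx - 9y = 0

Characteristic equation: 3r² - 6r - 9 = 0
Divide by 3: r² - 2r - 3 = 0
Roots: r = 3, -1 (distinct real)
General solution: y = C₁e^(3x) + C₂e^(-x)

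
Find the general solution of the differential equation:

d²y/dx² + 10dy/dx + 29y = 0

Characteristic equation: r² + 10r + 29 = 0
Roots: r = -5 ± 2i (complex conjugates)
General solution: y = e^(-5x)(C₁cos(2x) + C₂sin(2x))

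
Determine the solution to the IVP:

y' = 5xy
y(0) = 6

General solution: y = Ce^(5x²/2)
Applying IC y(0) = 6:
Particular solution: y = 6e^(5x²/2)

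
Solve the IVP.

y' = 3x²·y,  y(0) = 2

General solution: y = Ce^(x³)
Applying IC y(0) = 2:
Particular solution: y = 2e^(x³)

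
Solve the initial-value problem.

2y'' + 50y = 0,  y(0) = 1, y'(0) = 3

General solution: y = C₁cos(5x) + C₂sin(5x)
Complex roots r = ±5i
Applying ICs: C₁ = 1, C₂ = 3/5
Particular solution: y = cos(5x) + (3/5)sin(5x)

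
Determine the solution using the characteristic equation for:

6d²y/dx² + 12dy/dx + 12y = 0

Characteristic equation: 6r² + 12r + 12 = 0
Divide by 6: r² + 2r + 2 = 0
Roots: r = -1 ± i (complex conjugates)
General solution: y = e^(-x)(C₁cos(x) + C₂sin(x))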